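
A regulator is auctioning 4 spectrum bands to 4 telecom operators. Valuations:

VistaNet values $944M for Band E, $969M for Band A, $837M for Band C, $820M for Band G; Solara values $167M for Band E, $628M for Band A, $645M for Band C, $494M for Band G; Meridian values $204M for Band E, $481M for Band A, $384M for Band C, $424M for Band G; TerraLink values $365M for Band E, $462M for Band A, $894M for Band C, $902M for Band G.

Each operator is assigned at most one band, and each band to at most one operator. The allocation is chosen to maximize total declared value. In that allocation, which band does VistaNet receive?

Optimal: VistaNet→Band E ($944M), Solara→Band C ($645M), Meridian→Band A ($481M), TerraLink→Band G ($902M) — total 944+645+481+902 = $2972M.
Row-greedy (each operator in turn takes its best remaining band) gives $2403M, worse by 569.
Swapping Meridian↔Solara (Meridian→Band C $384M, Solara→Band A $628M) loses 114.
No other one-to-one assignment exceeds $2972M.
VistaNet's own top band is Band A ($969M), but forcing VistaNet→Band A and reassigning the rest optimally gives only $2720M — worse by 252.

VistaNet receives Band E.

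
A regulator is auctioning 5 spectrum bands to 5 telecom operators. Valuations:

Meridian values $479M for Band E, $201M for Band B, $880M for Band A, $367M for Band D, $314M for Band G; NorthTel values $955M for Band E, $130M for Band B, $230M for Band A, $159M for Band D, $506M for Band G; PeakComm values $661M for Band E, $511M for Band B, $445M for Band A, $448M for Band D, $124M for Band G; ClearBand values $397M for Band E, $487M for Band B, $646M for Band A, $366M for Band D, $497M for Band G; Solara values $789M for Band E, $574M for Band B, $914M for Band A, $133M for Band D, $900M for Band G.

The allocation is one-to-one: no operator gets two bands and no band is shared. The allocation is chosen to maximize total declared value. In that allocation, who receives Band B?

Optimal: Meridian→Band A ($880M), NorthTel→Band E ($955M), PeakComm→Band D ($448M), ClearBand→Band B ($487M), Solara→Band G ($900M) — total 880+955+448+487+900 = $3670M.
Row-greedy (each operator in turn takes its best remaining band) gives $2976M, worse by 694.
Every other assignment is strictly worse.
ClearBand's own top band is Band A ($646M), but forcing ClearBand→Band A and reassigning the rest optimally gives only $3379M — worse by 291.

ClearBand receives Band B.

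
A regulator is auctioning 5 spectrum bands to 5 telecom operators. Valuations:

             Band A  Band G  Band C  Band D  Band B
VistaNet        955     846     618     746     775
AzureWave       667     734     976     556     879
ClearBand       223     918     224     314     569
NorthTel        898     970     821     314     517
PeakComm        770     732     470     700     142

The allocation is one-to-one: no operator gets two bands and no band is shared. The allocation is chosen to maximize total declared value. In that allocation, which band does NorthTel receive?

NorthTel receives Band C.

Optimal: VistaNet→Band A ($955M), AzureWave→Band B ($879M), ClearBand→Band G ($918M), NorthTel→Band C ($821M), PeakComm→Band D ($700M) — total 955+879+918+821+700 = $4273M.
Row-greedy (each operator in turn takes its best remaining band) gives $4066M, worse by 207.
Every other assignment is strictly worse.
NorthTel's own top band is Band G ($970M), but forcing NorthTel→Band G and reassigning the rest optimally gives only $4170M — worse by 103.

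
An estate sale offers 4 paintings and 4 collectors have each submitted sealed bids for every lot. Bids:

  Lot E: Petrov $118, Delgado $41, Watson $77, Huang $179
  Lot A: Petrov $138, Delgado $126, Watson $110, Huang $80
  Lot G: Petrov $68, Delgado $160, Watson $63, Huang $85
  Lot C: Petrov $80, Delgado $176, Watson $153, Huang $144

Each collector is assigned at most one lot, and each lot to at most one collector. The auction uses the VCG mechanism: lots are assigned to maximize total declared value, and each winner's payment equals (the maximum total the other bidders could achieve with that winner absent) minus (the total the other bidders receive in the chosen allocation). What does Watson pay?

Watson pays $16.

Efficient allocation: Petrov→Lot A ($138), Delgado→Lot G ($160), Watson→Lot C ($153), Huang→Lot E ($179); total welfare W = $630.
Watson receives Lot C at value $153, so the others get W − 153 = $477.
Without Watson: best allocation of the remaining 3 bidders over all 4 lots is Petrov→Lot A ($138), Delgado→Lot C ($176), Huang→Lot E ($179), total $493.
VCG payment = (others' best without Watson) − (others' welfare with Watson) = 493 − 477 = $16.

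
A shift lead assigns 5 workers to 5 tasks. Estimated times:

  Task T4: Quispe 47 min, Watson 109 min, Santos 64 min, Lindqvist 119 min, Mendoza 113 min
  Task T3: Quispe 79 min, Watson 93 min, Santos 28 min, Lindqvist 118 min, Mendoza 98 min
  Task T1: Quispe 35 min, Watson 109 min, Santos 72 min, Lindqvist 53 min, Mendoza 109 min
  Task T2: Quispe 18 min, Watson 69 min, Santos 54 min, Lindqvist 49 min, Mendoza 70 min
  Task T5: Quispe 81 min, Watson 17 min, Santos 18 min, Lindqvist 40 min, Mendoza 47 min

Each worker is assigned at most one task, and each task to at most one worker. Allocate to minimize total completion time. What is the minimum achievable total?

Treat this as an assignment problem: match each worker to one task.
Optimal: Quispe→Task T4 (47 min), Watson→Task T5 (17 min), Santos→Task T3 (28 min), Lindqvist→Task T1 (53 min), Mendoza→Task T2 (70 min) — total 47+17+28+53+70 = 215 min.
Row-greedy (each worker in turn takes its cheapest remaining task) gives 229 min, worse by 14.
Next-best assignment: Quispe→Task T2, Watson→Task T5, Santos→Task T3, Lindqvist→Task T1, Mendoza→Task T4 = 229 min.
No other one-to-one assignment undercuts 215 min.

Minimum total: 215 min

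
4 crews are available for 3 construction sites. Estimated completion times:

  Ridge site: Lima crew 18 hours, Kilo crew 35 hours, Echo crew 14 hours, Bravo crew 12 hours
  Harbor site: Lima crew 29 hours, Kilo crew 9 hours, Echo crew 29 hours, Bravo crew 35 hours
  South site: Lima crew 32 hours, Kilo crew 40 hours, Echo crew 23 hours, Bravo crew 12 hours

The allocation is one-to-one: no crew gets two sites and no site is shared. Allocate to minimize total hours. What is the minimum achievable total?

This is a one-to-one assignment (minimum-cost bipartite matching).
Optimal: Echo crew→Ridge site (14 hours), Kilo crew→Harbor site (9 hours), Bravo crew→South site (12 hours) — total 14+9+12 = 35 hours.
Row-greedy (each crew in turn takes its cheapest remaining site) gives 50 hours, worse by 15.
Next-best assignment: Lima crew→Ridge site, Kilo crew→Harbor site, Bravo crew→South site = 39 hours.
Swapping Kilo crew↔Echo crew (Kilo crew→Ridge site 35 hours, Echo crew→Harbor site 29 hours) adds 41.
Every other assignment is strictly worse.

Minimum total: 35 hours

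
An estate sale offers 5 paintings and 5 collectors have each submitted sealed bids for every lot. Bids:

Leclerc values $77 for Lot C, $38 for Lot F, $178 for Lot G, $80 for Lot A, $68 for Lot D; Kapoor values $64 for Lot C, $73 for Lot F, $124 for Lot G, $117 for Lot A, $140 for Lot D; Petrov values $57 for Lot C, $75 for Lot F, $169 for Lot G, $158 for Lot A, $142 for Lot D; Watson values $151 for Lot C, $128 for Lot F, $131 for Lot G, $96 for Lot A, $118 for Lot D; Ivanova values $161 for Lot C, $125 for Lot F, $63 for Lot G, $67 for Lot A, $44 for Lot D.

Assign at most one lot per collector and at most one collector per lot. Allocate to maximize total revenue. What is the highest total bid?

Optimal: Leclerc→Lot G ($178), Kapoor→Lot D ($140), Petrov→Lot A ($158), Watson→Lot F ($128), Ivanova→Lot C ($161) — total 178+140+158+128+161 = $765.
Row-greedy (each collector in turn takes its best remaining lot) gives $752, worse by 13.
Next-best assignment: Leclerc→Lot G, Kapoor→Lot D, Petrov→Lot A, Watson→Lot C, Ivanova→Lot F = $752.
Swapping Ivanova↔Watson (Ivanova→Lot F $125, Watson→Lot C $151) loses 13.

Max total: $765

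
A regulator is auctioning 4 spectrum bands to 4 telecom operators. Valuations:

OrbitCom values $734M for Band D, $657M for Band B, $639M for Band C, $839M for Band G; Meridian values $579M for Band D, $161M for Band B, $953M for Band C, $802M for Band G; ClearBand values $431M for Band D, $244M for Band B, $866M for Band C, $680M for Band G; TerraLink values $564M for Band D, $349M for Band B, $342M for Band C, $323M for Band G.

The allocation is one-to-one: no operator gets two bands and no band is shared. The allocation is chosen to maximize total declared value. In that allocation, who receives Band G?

This is a one-to-one assignment (maximum-weight bipartite matching).
Optimal: OrbitCom→Band B ($657M), Meridian→Band G ($802M), ClearBand→Band C ($866M), TerraLink→Band D ($564M) — total 657+802+866+564 = $2889M.
Column-greedy (each band in turn goes to its best remaining operator) gives $2716M, worse by 173.
Next-best assignment: OrbitCom→Band B, Meridian→Band C, ClearBand→Band G, TerraLink→Band D = $2854M.
No other one-to-one assignment exceeds $2889M.
Meridian's own top band is Band C ($953M), but forcing Meridian→Band C and reassigning the rest optimally gives only $2854M — worse by 35.

Meridian receives Band G.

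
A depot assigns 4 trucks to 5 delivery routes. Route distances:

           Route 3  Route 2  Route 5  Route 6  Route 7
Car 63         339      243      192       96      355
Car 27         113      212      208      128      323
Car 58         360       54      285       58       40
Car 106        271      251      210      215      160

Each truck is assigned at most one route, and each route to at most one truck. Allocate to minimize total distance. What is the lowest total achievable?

Minimum total: 423 km

Optimal: Car 63→Route 6 (96 km), Car 27→Route 3 (113 km), Car 58→Route 2 (54 km), Car 106→Route 7 (160 km) — total 96+113+54+160 = 423 km.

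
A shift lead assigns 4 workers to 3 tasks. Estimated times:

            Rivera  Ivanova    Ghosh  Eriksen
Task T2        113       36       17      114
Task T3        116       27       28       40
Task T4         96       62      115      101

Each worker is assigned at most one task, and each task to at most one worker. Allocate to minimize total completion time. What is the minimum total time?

Minimum total: 119 min

Optimal: Ghosh→Task T2 (17 min), Eriksen→Task T3 (40 min), Ivanova→Task T4 (62 min) — total 17+40+62 = 119 min.
Row-greedy (each worker in turn takes its cheapest remaining task) gives 140 min, worse by 21.
Swapping Ivanova↔Ghosh (Ivanova→Task T2 36 min, Ghosh→Task T4 115 min) adds 72.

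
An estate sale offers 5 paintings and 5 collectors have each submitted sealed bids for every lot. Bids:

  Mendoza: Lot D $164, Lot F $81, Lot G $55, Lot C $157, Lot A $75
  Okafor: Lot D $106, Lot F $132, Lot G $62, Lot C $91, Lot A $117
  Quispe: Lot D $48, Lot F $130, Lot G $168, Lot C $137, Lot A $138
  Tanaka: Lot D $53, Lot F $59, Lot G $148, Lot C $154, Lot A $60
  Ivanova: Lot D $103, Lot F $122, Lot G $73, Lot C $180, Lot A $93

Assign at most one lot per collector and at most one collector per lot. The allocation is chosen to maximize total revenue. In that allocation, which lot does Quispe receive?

Quispe receives Lot A.

Optimal: Mendoza→Lot D ($164), Okafor→Lot F ($132), Quispe→Lot A ($138), Tanaka→Lot G ($148), Ivanova→Lot C ($180) — total 164+132+138+148+180 = $762.
Max-entry greedy (repeatedly take the single best remaining cell) gives $704, worse by 58.
Quispe's own top lot is Lot G ($168), but forcing Quispe→Lot G and reassigning the rest optimally gives only $725 — worse by 37.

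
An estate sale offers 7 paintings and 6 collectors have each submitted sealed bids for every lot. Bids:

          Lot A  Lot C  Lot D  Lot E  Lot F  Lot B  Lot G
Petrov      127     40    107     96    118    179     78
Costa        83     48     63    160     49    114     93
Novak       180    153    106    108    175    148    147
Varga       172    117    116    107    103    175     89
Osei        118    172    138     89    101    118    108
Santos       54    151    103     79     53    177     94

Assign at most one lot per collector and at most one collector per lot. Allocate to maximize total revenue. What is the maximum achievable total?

Maximum total: $975

Optimal: Petrov→Lot B ($179), Costa→Lot E ($160), Novak→Lot F ($175), Varga→Lot A ($172), Osei→Lot D ($138), Santos→Lot C ($151) — total 179+160+175+172+138+151 = $975.
Row-greedy (each collector in turn takes its best remaining lot) gives $868, worse by 107.
Next-best assignment: Petrov→Lot D, Costa→Lot E, Novak→Lot F, Varga→Lot A, Osei→Lot C, Santos→Lot B = $963.
No other one-to-one assignment exceeds $975.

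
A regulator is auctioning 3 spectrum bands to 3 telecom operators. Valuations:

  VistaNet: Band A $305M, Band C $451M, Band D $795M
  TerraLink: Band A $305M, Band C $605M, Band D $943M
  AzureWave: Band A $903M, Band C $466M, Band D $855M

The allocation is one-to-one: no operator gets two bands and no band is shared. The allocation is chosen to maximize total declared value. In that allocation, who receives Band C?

Treat this as an assignment problem: match each operator to one band.
Optimal: VistaNet→Band D ($795M), TerraLink→Band C ($605M), AzureWave→Band A ($903M) — total 795+605+903 = $2303M.
Max-entry greedy (repeatedly take the single best remaining cell) gives $2297M, worse by 6.
Swapping AzureWave↔VistaNet (AzureWave→Band D $855M, VistaNet→Band A $305M) loses 538.
Checked against all permutations: $2303M is optimal.
TerraLink's own top band is Band D ($943M), but forcing TerraLink→Band D and reassigning the rest optimally gives only $2297M — worse by 6.

TerraLink receives Band C.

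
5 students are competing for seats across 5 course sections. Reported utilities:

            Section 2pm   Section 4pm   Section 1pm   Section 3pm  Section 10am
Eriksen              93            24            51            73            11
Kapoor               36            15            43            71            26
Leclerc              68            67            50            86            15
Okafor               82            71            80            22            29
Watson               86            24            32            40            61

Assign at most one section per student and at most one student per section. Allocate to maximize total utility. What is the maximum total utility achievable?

Maximum total: 372 points

Treat this as an assignment problem: match each student to one section.
Optimal: Eriksen→Section 2pm (93 points), Kapoor→Section 3pm (71 points), Leclerc→Section 4pm (67 points), Okafor→Section 1pm (80 points), Watson→Section 10am (61 points) — total 93+71+67+80+61 = 372 points.
Max-entry greedy (repeatedly take the single best remaining cell) gives 335 points, worse by 37.
Swapping Kapoor↔Okafor (Kapoor→Section 1pm 43 points, Okafor→Section 3pm 22 points) loses 86.
Checked against all permutations: 372 points is optimal.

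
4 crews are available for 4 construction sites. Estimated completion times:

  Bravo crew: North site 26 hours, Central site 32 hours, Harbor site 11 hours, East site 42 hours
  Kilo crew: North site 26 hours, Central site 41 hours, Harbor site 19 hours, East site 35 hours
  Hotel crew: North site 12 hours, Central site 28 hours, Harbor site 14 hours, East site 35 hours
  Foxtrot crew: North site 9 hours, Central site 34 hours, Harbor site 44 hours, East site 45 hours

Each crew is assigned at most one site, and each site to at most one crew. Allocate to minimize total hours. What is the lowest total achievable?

Optimal: Bravo crew→Harbor site (11 hours), Kilo crew→East site (35 hours), Hotel crew→Central site (28 hours), Foxtrot crew→North site (9 hours) — total 11+35+28+9 = 83 hours.
Row-greedy (each crew in turn takes its cheapest remaining site) gives 110 hours, worse by 27.

Minimum total: 83 hours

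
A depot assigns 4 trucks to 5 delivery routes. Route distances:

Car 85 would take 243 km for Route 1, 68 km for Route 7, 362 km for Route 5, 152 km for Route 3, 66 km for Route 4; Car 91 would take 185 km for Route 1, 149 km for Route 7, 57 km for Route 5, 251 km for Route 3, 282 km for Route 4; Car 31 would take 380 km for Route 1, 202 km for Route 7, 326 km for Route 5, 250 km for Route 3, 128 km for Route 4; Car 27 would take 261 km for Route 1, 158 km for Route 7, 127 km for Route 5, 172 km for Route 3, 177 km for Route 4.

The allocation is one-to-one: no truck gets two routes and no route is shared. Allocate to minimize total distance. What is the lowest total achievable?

Optimal: Car 85→Route 7 (68 km), Car 91→Route 5 (57 km), Car 31→Route 4 (128 km), Car 27→Route 3 (172 km) — total 68+57+128+172 = 425 km.
Row-greedy (each truck in turn takes its cheapest remaining route) gives 497 km, worse by 72.
No other one-to-one assignment undercuts 425 km.

Min total: 425 km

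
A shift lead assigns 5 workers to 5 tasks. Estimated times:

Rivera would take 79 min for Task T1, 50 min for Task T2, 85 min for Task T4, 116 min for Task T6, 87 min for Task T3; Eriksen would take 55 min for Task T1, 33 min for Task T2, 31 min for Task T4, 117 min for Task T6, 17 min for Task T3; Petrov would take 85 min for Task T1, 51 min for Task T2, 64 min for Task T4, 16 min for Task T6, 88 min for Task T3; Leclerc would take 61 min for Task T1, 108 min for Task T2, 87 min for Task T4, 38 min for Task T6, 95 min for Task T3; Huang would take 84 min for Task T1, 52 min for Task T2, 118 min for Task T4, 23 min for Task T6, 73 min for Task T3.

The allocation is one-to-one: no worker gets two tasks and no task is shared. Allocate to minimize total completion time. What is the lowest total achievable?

Minimum total: 215 min

Optimal: Rivera→Task T2 (50 min), Eriksen→Task T3 (17 min), Petrov→Task T4 (64 min), Leclerc→Task T1 (61 min), Huang→Task T6 (23 min) — total 50+17+64+61+23 = 215 min.
Next-best assignment: Rivera→Task T2, Eriksen→Task T4, Petrov→Task T6, Leclerc→Task T1, Huang→Task T3 = 231 min.
Swapping Huang↔Rivera (Huang→Task T2 52 min, Rivera→Task T6 116 min) adds 95.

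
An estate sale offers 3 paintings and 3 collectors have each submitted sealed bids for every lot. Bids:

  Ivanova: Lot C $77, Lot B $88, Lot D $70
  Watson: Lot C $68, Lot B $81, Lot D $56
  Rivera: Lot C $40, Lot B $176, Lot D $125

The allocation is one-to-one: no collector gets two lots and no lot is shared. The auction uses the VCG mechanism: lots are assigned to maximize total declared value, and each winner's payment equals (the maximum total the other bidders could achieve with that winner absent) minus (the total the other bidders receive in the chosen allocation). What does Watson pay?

Watson pays $7.

Efficient allocation: Ivanova→Lot D ($70), Watson→Lot C ($68), Rivera→Lot B ($176); total welfare W = $314.
Watson receives Lot C at value $68, so the others get W − 68 = $246.
Without Watson: best allocation of the remaining 2 bidders over all 3 lots is Ivanova→Lot C ($77), Rivera→Lot B ($176), total $253.
VCG payment = (others' best without Watson) − (others' welfare with Watson) = 253 − 246 = $7.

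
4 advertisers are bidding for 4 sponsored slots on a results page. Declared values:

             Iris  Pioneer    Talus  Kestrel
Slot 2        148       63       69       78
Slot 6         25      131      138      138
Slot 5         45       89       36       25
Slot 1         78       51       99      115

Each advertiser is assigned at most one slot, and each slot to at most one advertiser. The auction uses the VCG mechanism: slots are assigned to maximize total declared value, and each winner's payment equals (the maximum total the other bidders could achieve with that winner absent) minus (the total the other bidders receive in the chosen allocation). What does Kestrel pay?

Efficient allocation: Iris→Slot 2 ($148), Pioneer→Slot 5 ($89), Talus→Slot 6 ($138), Kestrel→Slot 1 ($115); total welfare W = $490.
Kestrel receives Slot 1 at value $115, so the others get W − 115 = $375.
Without Kestrel: best allocation of the remaining 3 bidders over all 4 slots is Iris→Slot 2 ($148), Pioneer→Slot 6 ($131), Talus→Slot 1 ($99), total $378.
VCG payment = (others' best without Kestrel) − (others' welfare with Kestrel) = 378 − 375 = $3.

Kestrel pays $3.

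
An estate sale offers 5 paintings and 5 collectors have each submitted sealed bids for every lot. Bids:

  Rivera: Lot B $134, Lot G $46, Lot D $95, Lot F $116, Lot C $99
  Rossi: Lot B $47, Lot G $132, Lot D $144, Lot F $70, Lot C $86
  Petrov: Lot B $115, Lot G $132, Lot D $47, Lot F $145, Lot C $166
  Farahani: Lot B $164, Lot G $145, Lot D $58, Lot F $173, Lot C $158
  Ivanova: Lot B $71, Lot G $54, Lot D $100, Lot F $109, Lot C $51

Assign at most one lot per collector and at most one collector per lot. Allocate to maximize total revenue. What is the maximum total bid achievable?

Treat this as an assignment problem: match each collector to one lot.
Optimal: Rivera→Lot B ($134), Rossi→Lot G ($132), Petrov→Lot C ($166), Farahani→Lot F ($173), Ivanova→Lot D ($100) — total 134+132+166+173+100 = $705.
Row-greedy (each collector in turn takes its best remaining lot) gives $671, worse by 34.
Next-best assignment: Rivera→Lot B, Rossi→Lot D, Petrov→Lot C, Farahani→Lot G, Ivanova→Lot F = $698.
No other one-to-one assignment exceeds $705.

Maximum total: $705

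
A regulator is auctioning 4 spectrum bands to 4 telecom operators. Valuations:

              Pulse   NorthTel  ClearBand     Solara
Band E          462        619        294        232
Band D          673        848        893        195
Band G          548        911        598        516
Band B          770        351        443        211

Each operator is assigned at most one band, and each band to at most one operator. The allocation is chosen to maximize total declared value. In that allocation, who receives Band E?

Solara receives Band E.

This is a one-to-one assignment (maximum-weight bipartite matching).
Optimal: Pulse→Band B ($770M), NorthTel→Band G ($911M), ClearBand→Band D ($893M), Solara→Band E ($232M) — total 770+911+893+232 = $2806M.
Solara's own top band is Band G ($516M), but forcing Solara→Band G and reassigning the rest optimally gives only $2798M — worse by 8.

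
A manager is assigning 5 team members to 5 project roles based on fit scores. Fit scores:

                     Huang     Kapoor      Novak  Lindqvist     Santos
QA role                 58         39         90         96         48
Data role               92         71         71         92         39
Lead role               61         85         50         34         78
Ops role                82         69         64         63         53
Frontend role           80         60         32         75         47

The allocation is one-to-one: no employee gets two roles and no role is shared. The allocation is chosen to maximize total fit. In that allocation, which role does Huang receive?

Huang receives Frontend role.

This is the linear assignment problem.
Optimal: Huang→Frontend role (80 pts), Kapoor→Ops role (69 pts), Novak→QA role (90 pts), Lindqvist→Data role (92 pts), Santos→Lead role (78 pts) — total 80+69+90+92+78 = 409 pts.
Every other assignment is strictly worse.
Huang's own top role is Data role (92 pts), but forcing Huang→Data role and reassigning the rest optimally gives only 404 pts — worse by 5.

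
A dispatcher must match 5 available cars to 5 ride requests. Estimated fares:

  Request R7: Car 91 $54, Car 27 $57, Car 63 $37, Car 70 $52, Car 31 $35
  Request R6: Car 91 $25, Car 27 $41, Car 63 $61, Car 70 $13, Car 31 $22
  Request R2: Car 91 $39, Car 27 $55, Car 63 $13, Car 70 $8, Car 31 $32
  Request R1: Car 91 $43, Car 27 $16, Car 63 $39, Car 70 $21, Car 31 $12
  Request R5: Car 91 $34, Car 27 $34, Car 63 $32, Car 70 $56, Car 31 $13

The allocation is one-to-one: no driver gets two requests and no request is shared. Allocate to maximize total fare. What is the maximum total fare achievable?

Treat this as an assignment problem: match each driver to one request.
Optimal: Car 91→Request R1 ($43), Car 27→Request R2 ($55), Car 63→Request R6 ($61), Car 70→Request R5 ($56), Car 31→Request R7 ($35) — total 43+55+61+56+35 = $250.
Every other assignment is strictly worse.

Maximum total: $250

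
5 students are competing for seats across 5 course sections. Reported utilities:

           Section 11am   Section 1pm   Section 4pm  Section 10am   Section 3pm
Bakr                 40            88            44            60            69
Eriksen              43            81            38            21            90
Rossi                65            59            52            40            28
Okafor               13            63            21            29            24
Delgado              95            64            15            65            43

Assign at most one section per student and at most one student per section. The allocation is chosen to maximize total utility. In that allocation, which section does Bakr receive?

Optimal: Bakr→Section 10am (60 points), Eriksen→Section 3pm (90 points), Rossi→Section 4pm (52 points), Okafor→Section 1pm (63 points), Delgado→Section 11am (95 points) — total 60+90+52+63+95 = 360 points.
Column-greedy (each section in turn goes to its best remaining student) gives 354 points, worse by 6.
Bakr's own top section is Section 1pm (88 points), but forcing Bakr→Section 1pm and reassigning the rest optimally gives only 354 points — worse by 6.

Bakr receives Section 10am.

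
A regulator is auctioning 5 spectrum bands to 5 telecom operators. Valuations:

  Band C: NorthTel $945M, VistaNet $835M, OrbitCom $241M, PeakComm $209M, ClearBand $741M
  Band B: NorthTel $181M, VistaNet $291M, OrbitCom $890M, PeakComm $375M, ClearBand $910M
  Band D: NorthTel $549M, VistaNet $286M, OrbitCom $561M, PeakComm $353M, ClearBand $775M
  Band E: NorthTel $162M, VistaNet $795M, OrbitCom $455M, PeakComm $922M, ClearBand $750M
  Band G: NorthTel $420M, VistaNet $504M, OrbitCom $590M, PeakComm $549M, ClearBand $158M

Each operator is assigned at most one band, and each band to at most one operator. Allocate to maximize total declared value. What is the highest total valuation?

Optimal: NorthTel→Band C ($945M), VistaNet→Band G ($504M), OrbitCom→Band B ($890M), PeakComm→Band E ($922M), ClearBand→Band D ($775M) — total 945+504+890+922+775 = $4036M.
Column-greedy (each band in turn goes to its best remaining operator) gives $3842M, worse by 194.
Next-best assignment: NorthTel→Band C, VistaNet→Band E, OrbitCom→Band B, PeakComm→Band G, ClearBand→Band D = $3954M.
Swapping NorthTel↔ClearBand (NorthTel→Band D $549M, ClearBand→Band C $741M) loses 430.
Checked against all permutations: $4036M is optimal.

Maximum total: $4036M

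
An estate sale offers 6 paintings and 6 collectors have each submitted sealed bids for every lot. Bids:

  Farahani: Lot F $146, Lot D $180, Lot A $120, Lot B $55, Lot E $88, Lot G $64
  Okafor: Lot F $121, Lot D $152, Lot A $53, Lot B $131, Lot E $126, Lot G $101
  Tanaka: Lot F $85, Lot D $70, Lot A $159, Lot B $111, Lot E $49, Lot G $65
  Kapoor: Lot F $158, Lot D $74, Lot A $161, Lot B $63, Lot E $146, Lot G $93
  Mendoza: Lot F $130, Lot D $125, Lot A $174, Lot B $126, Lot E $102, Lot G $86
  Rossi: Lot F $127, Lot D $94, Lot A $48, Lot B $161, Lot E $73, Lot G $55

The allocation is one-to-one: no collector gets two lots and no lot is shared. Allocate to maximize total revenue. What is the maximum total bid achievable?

Max total: $877

Optimal: Farahani→Lot D ($180), Okafor→Lot G ($101), Tanaka→Lot A ($159), Kapoor→Lot E ($146), Mendoza→Lot F ($130), Rossi→Lot B ($161) — total 180+101+159+146+130+161 = $877.
Max-entry greedy (repeatedly take the single best remaining cell) gives $864, worse by 13.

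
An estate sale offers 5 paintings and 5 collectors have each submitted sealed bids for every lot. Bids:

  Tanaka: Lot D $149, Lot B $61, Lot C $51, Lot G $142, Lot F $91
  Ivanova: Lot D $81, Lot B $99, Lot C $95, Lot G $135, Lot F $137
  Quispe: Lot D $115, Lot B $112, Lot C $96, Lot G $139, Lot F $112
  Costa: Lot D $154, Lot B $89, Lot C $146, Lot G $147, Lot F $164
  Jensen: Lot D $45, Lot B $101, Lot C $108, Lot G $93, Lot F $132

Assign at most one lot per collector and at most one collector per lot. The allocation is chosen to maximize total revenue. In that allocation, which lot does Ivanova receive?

Optimal: Tanaka→Lot D ($149), Ivanova→Lot G ($135), Quispe→Lot B ($112), Costa→Lot C ($146), Jensen→Lot F ($132) — total 149+135+112+146+132 = $674.
Max-entry greedy (repeatedly take the single best remaining cell) gives $659, worse by 15.
Swapping Costa↔Ivanova (Costa→Lot G $147, Ivanova→Lot C $95) loses 39.
Every other assignment is strictly worse.
Ivanova's own top lot is Lot F ($137), but forcing Ivanova→Lot F and reassigning the rest optimally gives only $672 — worse by 2.

Ivanova receives Lot G.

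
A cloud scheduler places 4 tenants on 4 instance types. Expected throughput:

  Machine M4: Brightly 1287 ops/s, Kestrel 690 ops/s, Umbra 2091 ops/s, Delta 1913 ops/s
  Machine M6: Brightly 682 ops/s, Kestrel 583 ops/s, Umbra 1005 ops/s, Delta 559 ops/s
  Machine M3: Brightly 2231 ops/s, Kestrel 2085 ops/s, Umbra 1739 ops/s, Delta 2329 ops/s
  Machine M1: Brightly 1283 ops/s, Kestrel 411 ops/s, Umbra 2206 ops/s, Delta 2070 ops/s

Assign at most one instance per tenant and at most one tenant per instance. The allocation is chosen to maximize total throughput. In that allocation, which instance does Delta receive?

Delta receives Machine M1.

This is a one-to-one assignment (maximum-weight bipartite matching).
Optimal: Brightly→Machine M3 (2231 ops/s), Kestrel→Machine M6 (583 ops/s), Umbra→Machine M4 (2091 ops/s), Delta→Machine M1 (2070 ops/s) — total 2231+583+2091+2070 = 6975 ops/s.
Swapping Delta↔Brightly (Delta→Machine M3 2329 ops/s, Brightly→Machine M1 1283 ops/s) loses 689.
Delta's own top instance is Machine M3 (2329 ops/s), but forcing Delta→Machine M3 and reassigning the rest optimally gives only 6405 ops/s — worse by 570.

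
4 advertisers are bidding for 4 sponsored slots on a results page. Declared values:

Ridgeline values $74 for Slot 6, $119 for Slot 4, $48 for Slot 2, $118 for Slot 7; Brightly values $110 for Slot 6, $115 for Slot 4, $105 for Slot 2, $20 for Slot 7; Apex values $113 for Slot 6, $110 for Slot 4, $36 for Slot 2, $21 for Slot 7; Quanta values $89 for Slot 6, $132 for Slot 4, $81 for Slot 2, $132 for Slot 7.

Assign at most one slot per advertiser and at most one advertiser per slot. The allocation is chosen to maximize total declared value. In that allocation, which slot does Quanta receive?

This is a one-to-one assignment (maximum-weight bipartite matching).
Optimal: Ridgeline→Slot 4 ($119), Brightly→Slot 2 ($105), Apex→Slot 6 ($113), Quanta→Slot 7 ($132) — total 119+105+113+132 = $469.
Column-greedy (each slot in turn goes to its best remaining advertiser) gives $468, worse by 1.
Next-best assignment: Ridgeline→Slot 7, Brightly→Slot 2, Apex→Slot 6, Quanta→Slot 4 = $468.
Quanta's own top slot is Slot 4 ($132), but forcing Quanta→Slot 4 and reassigning the rest optimally gives only $468 — worse by 1.

Quanta receives Slot 7.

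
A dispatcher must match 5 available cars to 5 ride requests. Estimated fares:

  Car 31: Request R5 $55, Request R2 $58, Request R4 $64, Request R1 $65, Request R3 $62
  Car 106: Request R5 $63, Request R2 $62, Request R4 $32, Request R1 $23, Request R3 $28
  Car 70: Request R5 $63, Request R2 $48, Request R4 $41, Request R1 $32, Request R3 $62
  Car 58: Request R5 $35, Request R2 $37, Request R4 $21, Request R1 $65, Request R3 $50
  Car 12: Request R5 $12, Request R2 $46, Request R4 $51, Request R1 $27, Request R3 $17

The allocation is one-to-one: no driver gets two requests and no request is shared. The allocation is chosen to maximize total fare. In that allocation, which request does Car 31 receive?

Optimal: Car 31→Request R3 ($62), Car 106→Request R2 ($62), Car 70→Request R5 ($63), Car 58→Request R1 ($65), Car 12→Request R4 ($51) — total 62+62+63+65+51 = $303.
Column-greedy (each request in turn goes to its best remaining driver) gives $299, worse by 4.
Next-best assignment: Car 31→Request R4, Car 106→Request R5, Car 70→Request R3, Car 58→Request R1, Car 12→Request R2 = $300.
Swapping Car 106↔Car 31 (Car 106→Request R3 $28, Car 31→Request R2 $58) loses 38.
Car 31's own top request is Request R1 ($65), but forcing Car 31→Request R1 and reassigning the rest optimally gives only $291 — worse by 12.

Car 31 receives Request R3.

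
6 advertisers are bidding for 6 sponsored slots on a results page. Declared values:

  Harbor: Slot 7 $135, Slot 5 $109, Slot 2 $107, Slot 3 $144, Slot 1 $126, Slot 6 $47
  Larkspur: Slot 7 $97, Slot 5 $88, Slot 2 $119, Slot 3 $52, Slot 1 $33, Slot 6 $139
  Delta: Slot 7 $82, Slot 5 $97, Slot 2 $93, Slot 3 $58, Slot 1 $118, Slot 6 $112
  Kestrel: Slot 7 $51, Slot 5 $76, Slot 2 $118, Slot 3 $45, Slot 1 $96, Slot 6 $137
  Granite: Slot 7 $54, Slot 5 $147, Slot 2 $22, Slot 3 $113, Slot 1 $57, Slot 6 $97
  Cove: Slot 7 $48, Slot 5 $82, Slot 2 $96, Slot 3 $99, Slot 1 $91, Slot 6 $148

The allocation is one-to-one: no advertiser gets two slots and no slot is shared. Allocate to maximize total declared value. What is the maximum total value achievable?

Optimal: Harbor→Slot 3 ($144), Larkspur→Slot 7 ($97), Delta→Slot 1 ($118), Kestrel→Slot 2 ($118), Granite→Slot 5 ($147), Cove→Slot 6 ($148) — total 144+97+118+118+147+148 = $772.
Column-greedy (each slot in turn goes to its best remaining advertiser) gives $755, worse by 17.
Every other assignment is strictly worse.

Maximum total: $772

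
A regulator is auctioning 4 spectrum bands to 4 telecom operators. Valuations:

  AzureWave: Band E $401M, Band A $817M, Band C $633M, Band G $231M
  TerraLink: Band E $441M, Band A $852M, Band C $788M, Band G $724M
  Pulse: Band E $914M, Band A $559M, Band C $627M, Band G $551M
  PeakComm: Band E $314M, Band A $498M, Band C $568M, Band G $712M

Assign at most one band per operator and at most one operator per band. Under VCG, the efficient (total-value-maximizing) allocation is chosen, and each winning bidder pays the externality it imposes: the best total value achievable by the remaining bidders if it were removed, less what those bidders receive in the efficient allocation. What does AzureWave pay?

Efficient allocation: AzureWave→Band A ($817M), TerraLink→Band C ($788M), Pulse→Band E ($914M), PeakComm→Band G ($712M); total welfare W = $3231M.
AzureWave receives Band A at value $817M, so the others get W − 817 = $2414M.
Without AzureWave: best allocation of the remaining 3 bidders over all 4 bands is TerraLink→Band A ($852M), Pulse→Band E ($914M), PeakComm→Band G ($712M), total $2478M.
VCG payment = (others' best without AzureWave) − (others' welfare with AzureWave) = 2478 − 2414 = $64M.

AzureWave pays $64M.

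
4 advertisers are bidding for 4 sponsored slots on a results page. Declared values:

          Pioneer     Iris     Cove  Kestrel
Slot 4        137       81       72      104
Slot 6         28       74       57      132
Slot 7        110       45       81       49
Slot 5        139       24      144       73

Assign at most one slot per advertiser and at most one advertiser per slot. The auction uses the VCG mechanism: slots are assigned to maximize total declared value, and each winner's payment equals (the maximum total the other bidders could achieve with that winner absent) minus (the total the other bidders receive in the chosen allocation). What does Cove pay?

Efficient allocation: Pioneer→Slot 7 ($110), Iris→Slot 4 ($81), Cove→Slot 5 ($144), Kestrel→Slot 6 ($132); total welfare W = $467.
Cove receives Slot 5 at value $144, so the others get W − 144 = $323.
Without Cove: best allocation of the remaining 3 bidders over all 4 slots is Pioneer→Slot 5 ($139), Iris→Slot 4 ($81), Kestrel→Slot 6 ($132), total $352.
VCG payment = (others' best without Cove) − (others' welfare with Cove) = 352 − 323 = $29.

Cove pays $29.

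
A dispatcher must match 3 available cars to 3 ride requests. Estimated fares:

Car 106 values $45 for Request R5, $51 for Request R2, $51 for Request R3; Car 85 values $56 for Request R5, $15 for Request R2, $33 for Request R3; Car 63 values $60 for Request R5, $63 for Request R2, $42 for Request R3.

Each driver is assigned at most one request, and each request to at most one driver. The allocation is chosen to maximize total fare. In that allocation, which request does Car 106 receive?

Car 106 receives Request R3.

Optimal: Car 106→Request R3 ($51), Car 85→Request R5 ($56), Car 63→Request R2 ($63) — total 51+56+63 = $170.
Column-greedy (each request in turn goes to its best remaining driver) gives $144, worse by 26.
Car 106's own top request is Request R2 ($51), but forcing Car 106→Request R2 and reassigning the rest optimally gives only $149 — worse by 21.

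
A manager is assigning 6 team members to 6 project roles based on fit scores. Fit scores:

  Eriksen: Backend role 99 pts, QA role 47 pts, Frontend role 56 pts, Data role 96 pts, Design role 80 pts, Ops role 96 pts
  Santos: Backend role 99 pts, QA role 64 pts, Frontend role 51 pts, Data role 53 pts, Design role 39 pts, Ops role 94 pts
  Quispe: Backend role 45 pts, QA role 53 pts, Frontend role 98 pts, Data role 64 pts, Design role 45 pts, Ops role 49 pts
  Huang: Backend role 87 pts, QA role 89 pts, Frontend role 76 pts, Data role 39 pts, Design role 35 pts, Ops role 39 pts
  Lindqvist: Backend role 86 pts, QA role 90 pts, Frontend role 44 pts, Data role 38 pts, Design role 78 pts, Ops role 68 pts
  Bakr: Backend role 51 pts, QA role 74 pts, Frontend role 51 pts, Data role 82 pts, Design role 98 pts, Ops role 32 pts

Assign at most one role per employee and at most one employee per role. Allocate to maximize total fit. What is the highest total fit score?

Optimal: Eriksen→Data role (96 pts), Santos→Ops role (94 pts), Quispe→Frontend role (98 pts), Huang→Backend role (87 pts), Lindqvist→QA role (90 pts), Bakr→Design role (98 pts) — total 96+94+98+87+90+98 = 563 pts.

Maximum total: 563 pts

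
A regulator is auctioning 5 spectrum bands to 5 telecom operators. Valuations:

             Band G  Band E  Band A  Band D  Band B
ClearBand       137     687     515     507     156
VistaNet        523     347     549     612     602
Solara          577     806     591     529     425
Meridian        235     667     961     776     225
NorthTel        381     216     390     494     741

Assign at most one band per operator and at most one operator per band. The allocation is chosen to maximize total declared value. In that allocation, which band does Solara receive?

Optimal: ClearBand→Band E ($687M), VistaNet→Band D ($612M), Solara→Band G ($577M), Meridian→Band A ($961M), NorthTel→Band B ($741M) — total 687+612+577+961+741 = $3578M.
Max-entry greedy (repeatedly take the single best remaining cell) gives $3257M, worse by 321.
Next-best assignment: ClearBand→Band D, VistaNet→Band G, Solara→Band E, Meridian→Band A, NorthTel→Band B = $3538M.
Swapping Meridian↔ClearBand (Meridian→Band E $667M, ClearBand→Band A $515M) loses 466.
Solara's own top band is Band E ($806M), but forcing Solara→Band E and reassigning the rest optimally gives only $3538M — worse by 40.

Solara receives Band G.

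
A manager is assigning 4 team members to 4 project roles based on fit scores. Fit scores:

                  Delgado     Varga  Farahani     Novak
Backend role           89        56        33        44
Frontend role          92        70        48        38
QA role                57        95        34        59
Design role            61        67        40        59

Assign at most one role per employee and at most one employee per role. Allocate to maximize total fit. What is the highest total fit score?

Maximum total: 291 pts

Optimal: Delgado→Backend role (89 pts), Varga→QA role (95 pts), Farahani→Frontend role (48 pts), Novak→Design role (59 pts) — total 89+95+48+59 = 291 pts.
Column-greedy (each role in turn goes to its best remaining employee) gives 258 pts, worse by 33.
Every other assignment is strictly worse.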